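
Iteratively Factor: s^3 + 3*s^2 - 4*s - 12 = (s - 2)*(s^2 + 5*s + 6) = (s - 2)*(s + 3)*(s + 2)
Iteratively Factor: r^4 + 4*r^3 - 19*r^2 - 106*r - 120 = (r + 2)*(r^3 + 2*r^2 - 23*r - 60) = (r + 2)*(r + 4)*(r^2 - 2*r - 15) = (r + 2)*(r + 3)*(r + 4)*(r - 5)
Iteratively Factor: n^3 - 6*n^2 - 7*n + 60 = (n - 5)*(n^2 - n - 12) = (n - 5)*(n + 3)*(n - 4)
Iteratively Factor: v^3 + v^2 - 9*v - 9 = (v + 1)*(v^2 - 9) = (v + 1)*(v + 3)*(v - 3)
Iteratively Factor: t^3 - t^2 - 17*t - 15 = (t - 5)*(t^2 + 4*t + 3) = (t - 5)*(t + 3)*(t + 1)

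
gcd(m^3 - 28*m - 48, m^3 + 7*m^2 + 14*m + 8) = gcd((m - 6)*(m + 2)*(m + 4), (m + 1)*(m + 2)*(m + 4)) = m^2 + 6*m + 8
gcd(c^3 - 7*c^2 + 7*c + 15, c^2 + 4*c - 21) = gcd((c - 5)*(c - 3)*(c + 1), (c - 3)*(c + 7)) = c - 3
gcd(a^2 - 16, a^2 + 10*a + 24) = a + 4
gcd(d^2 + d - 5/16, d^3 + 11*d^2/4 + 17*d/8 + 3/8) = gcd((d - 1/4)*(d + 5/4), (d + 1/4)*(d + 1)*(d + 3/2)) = 1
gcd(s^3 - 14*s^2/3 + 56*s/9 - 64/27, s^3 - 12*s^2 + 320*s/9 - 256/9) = s^2 - 4*s + 32/9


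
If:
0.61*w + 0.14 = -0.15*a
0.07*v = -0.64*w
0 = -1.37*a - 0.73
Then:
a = -0.53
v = 0.90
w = -0.10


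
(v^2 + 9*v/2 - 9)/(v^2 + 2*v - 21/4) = 2*(v + 6)/(2*v + 7)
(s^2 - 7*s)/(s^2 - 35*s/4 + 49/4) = 4*s/(4*s - 7)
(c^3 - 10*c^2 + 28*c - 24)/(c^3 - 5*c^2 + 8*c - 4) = (c - 6)/(c - 1)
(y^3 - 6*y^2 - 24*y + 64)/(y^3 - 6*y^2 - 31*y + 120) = (y^2 + 2*y - 8)/(y^2 + 2*y - 15)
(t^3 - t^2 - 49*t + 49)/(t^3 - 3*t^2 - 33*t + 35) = (t + 7)/(t + 5)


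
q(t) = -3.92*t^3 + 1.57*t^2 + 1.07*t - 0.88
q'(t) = -11.76*t^2 + 3.14*t + 1.07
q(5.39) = -563.34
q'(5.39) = -323.66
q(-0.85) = 1.75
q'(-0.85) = -10.10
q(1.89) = -19.71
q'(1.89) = -35.00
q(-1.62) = 18.17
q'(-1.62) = -34.88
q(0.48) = -0.44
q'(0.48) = -0.13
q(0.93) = -1.68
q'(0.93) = -6.18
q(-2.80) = 94.48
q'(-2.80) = -99.92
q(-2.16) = 43.64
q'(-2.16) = -60.58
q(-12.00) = 6986.12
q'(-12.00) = -1730.05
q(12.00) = -6535.72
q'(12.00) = -1654.69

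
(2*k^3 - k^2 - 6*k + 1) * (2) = 4*k^3 - 2*k^2 - 12*k + 2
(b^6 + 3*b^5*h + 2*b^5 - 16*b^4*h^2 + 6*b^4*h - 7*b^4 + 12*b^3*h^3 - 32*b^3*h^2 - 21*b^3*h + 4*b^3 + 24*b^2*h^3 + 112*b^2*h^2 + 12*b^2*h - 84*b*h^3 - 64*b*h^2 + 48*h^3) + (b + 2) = b^6 + 3*b^5*h + 2*b^5 - 16*b^4*h^2 + 6*b^4*h - 7*b^4 + 12*b^3*h^3 - 32*b^3*h^2 - 21*b^3*h + 4*b^3 + 24*b^2*h^3 + 112*b^2*h^2 + 12*b^2*h - 84*b*h^3 - 64*b*h^2 + b + 48*h^3 + 2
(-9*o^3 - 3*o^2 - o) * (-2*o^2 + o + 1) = 18*o^5 - 3*o^4 - 10*o^3 - 4*o^2 - o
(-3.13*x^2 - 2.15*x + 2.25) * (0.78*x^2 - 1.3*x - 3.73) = -2.4414*x^4 + 2.392*x^3 + 16.2249*x^2 + 5.0945*x - 8.3925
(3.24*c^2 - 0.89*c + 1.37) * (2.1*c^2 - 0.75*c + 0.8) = 6.804*c^4 - 4.299*c^3 + 6.1365*c^2 - 1.7395*c + 1.096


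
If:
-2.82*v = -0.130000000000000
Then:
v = 0.05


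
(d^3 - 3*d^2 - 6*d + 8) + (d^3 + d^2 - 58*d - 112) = 2*d^3 - 2*d^2 - 64*d - 104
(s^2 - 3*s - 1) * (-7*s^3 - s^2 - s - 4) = -7*s^5 + 20*s^4 + 9*s^3 + 13*s + 4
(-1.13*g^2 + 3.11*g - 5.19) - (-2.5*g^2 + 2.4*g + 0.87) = 1.37*g^2 + 0.71*g - 6.06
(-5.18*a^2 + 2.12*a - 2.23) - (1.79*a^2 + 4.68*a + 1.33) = -6.97*a^2 - 2.56*a - 3.56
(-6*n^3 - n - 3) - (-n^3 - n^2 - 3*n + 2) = -5*n^3 + n^2 + 2*n - 5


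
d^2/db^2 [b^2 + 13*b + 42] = 2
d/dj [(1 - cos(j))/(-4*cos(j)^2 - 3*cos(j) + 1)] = 2*(-4*cos(j) + cos(2*j))*sin(j)/(4*cos(j)^2 + 3*cos(j) - 1)^2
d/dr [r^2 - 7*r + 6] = 2*r - 7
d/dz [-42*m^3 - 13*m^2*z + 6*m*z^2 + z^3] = -13*m^2 + 12*m*z + 3*z^2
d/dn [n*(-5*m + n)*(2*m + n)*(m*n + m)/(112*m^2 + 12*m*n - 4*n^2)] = m*(n*(2*m + n)*(3*m - 2*n)*(5*m - n)*(n + 1) + (28*m^2 + 3*m*n - n^2)*(-n*(2*m + n)*(5*m - n) + n*(2*m + n)*(n + 1) - n*(5*m - n)*(n + 1) - (2*m + n)*(5*m - n)*(n + 1)))/(4*(28*m^2 + 3*m*n - n^2)^2)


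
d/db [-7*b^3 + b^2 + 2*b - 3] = -21*b^2 + 2*b + 2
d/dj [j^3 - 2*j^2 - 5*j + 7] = 3*j^2 - 4*j - 5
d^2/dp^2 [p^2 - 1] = 2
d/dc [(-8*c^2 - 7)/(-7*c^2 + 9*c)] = (-72*c^2 - 98*c + 63)/(c^2*(49*c^2 - 126*c + 81))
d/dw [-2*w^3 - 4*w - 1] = -6*w^2 - 4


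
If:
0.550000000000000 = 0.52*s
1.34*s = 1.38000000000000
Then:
No Solution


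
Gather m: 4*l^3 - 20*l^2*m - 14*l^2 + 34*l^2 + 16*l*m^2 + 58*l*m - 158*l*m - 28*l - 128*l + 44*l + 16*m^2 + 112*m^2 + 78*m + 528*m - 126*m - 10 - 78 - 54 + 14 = 4*l^3 + 20*l^2 - 112*l + m^2*(16*l + 128) + m*(-20*l^2 - 100*l + 480) - 128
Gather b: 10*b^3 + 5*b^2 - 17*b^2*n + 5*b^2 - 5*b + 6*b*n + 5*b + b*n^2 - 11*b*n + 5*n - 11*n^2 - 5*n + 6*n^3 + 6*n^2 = 10*b^3 + b^2*(10 - 17*n) + b*(n^2 - 5*n) + 6*n^3 - 5*n^2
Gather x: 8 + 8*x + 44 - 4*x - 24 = 4*x + 28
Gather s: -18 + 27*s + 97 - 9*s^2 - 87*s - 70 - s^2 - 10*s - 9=-10*s^2 - 70*s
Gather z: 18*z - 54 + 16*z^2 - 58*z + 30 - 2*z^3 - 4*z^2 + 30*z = -2*z^3 + 12*z^2 - 10*z - 24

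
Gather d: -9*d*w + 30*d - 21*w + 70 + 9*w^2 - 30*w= d*(30 - 9*w) + 9*w^2 - 51*w + 70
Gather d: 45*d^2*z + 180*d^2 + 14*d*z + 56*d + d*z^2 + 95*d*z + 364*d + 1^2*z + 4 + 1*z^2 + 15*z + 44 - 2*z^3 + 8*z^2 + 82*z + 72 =d^2*(45*z + 180) + d*(z^2 + 109*z + 420) - 2*z^3 + 9*z^2 + 98*z + 120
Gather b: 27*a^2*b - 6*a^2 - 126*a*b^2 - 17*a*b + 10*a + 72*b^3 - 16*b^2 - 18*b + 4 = -6*a^2 + 10*a + 72*b^3 + b^2*(-126*a - 16) + b*(27*a^2 - 17*a - 18) + 4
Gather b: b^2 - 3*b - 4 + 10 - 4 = b^2 - 3*b + 2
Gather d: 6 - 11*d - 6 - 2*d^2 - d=-2*d^2 - 12*d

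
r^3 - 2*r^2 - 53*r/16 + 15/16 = (r - 3)*(r - 1/4)*(r + 5/4)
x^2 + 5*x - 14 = (x - 2)*(x + 7)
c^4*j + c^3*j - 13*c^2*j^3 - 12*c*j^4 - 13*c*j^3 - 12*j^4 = (c - 4*j)*(c + j)*(c + 3*j)*(c*j + j)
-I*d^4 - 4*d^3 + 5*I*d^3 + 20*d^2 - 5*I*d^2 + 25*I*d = d*(d - 5)*(d - 5*I)*(-I*d + 1)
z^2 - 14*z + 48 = (z - 8)*(z - 6)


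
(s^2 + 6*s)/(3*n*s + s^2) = (s + 6)/(3*n + s)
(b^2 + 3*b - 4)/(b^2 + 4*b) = (b - 1)/b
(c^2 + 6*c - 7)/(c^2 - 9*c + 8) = (c + 7)/(c - 8)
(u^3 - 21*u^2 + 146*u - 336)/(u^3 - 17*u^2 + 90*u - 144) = (u - 7)/(u - 3)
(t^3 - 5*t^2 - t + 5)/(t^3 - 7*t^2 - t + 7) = (t - 5)/(t - 7)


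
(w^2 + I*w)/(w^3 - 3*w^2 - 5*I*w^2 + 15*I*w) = (w + I)/(w^2 - 3*w - 5*I*w + 15*I)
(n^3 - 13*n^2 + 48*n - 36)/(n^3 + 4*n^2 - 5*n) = (n^2 - 12*n + 36)/(n*(n + 5))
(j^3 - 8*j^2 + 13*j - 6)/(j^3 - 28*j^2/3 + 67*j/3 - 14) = 3*(j - 1)/(3*j - 7)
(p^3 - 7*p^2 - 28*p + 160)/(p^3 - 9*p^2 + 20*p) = (p^2 - 3*p - 40)/(p*(p - 5))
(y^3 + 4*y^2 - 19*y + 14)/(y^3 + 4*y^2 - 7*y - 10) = (y^2 + 6*y - 7)/(y^2 + 6*y + 5)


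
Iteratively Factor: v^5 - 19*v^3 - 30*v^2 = (v)*(v^4 - 19*v^2 - 30*v) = v^2*(v^3 - 19*v - 30) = v^2*(v + 3)*(v^2 - 3*v - 10) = v^2*(v - 5)*(v + 3)*(v + 2)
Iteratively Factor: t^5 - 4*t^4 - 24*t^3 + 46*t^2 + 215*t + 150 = (t + 3)*(t^4 - 7*t^3 - 3*t^2 + 55*t + 50) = (t + 2)*(t + 3)*(t^3 - 9*t^2 + 15*t + 25) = (t + 1)*(t + 2)*(t + 3)*(t^2 - 10*t + 25) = (t - 5)*(t + 1)*(t + 2)*(t + 3)*(t - 5)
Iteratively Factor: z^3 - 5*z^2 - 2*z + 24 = (z - 3)*(z^2 - 2*z - 8) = (z - 4)*(z - 3)*(z + 2)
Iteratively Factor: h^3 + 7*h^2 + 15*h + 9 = (h + 3)*(h^2 + 4*h + 3) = (h + 3)^2*(h + 1)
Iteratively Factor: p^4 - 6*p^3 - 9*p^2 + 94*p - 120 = (p - 2)*(p^3 - 4*p^2 - 17*p + 60) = (p - 5)*(p - 2)*(p^2 + p - 12) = (p - 5)*(p - 3)*(p - 2)*(p + 4)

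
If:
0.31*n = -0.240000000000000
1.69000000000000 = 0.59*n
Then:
No Solution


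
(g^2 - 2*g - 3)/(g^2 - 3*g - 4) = (g - 3)/(g - 4)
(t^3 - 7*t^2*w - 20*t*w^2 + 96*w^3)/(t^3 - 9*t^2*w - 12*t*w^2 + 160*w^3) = (t - 3*w)/(t - 5*w)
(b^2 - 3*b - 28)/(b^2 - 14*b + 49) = (b + 4)/(b - 7)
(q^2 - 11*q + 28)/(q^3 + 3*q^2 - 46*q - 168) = (q - 4)/(q^2 + 10*q + 24)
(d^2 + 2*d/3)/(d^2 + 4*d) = (d + 2/3)/(d + 4)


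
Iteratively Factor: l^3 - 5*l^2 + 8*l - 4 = (l - 1)*(l^2 - 4*l + 4) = (l - 2)*(l - 1)*(l - 2)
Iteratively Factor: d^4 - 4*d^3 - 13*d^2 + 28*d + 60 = (d + 2)*(d^3 - 6*d^2 - d + 30) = (d + 2)^2*(d^2 - 8*d + 15) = (d - 5)*(d + 2)^2*(d - 3)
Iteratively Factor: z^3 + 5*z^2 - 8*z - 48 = (z + 4)*(z^2 + z - 12) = (z + 4)^2*(z - 3)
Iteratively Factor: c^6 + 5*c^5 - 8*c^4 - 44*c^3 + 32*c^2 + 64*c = (c + 1)*(c^5 + 4*c^4 - 12*c^3 - 32*c^2 + 64*c) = (c - 2)*(c + 1)*(c^4 + 6*c^3 - 32*c) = (c - 2)*(c + 1)*(c + 4)*(c^3 + 2*c^2 - 8*c) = c*(c - 2)*(c + 1)*(c + 4)*(c^2 + 2*c - 8) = c*(c - 2)*(c + 1)*(c + 4)^2*(c - 2)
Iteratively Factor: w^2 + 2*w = (w + 2)*(w)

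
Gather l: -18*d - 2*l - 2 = -18*d - 2*l - 2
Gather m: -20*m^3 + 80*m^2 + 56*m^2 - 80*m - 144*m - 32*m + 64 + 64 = -20*m^3 + 136*m^2 - 256*m + 128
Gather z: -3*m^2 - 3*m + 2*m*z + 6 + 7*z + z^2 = -3*m^2 - 3*m + z^2 + z*(2*m + 7) + 6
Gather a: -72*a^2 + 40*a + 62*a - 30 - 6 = -72*a^2 + 102*a - 36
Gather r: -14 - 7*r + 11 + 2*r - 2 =-5*r - 5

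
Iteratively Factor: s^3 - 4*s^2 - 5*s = (s + 1)*(s^2 - 5*s) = (s - 5)*(s + 1)*(s)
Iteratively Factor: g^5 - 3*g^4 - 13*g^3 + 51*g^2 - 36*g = (g - 3)*(g^4 - 13*g^2 + 12*g) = (g - 3)*(g - 1)*(g^3 + g^2 - 12*g) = g*(g - 3)*(g - 1)*(g^2 + g - 12) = g*(g - 3)^2*(g - 1)*(g + 4)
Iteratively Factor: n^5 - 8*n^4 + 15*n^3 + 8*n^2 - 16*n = (n)*(n^4 - 8*n^3 + 15*n^2 + 8*n - 16) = n*(n - 4)*(n^3 - 4*n^2 - n + 4) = n*(n - 4)*(n + 1)*(n^2 - 5*n + 4) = n*(n - 4)^2*(n + 1)*(n - 1)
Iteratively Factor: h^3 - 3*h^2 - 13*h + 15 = (h - 5)*(h^2 + 2*h - 3) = (h - 5)*(h + 3)*(h - 1)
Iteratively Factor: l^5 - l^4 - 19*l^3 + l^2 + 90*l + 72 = (l - 3)*(l^4 + 2*l^3 - 13*l^2 - 38*l - 24) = (l - 3)*(l + 1)*(l^3 + l^2 - 14*l - 24) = (l - 3)*(l + 1)*(l + 3)*(l^2 - 2*l - 8) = (l - 3)*(l + 1)*(l + 2)*(l + 3)*(l - 4)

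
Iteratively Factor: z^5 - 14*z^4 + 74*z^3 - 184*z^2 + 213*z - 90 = (z - 1)*(z^4 - 13*z^3 + 61*z^2 - 123*z + 90) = (z - 2)*(z - 1)*(z^3 - 11*z^2 + 39*z - 45) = (z - 5)*(z - 2)*(z - 1)*(z^2 - 6*z + 9) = (z - 5)*(z - 3)*(z - 2)*(z - 1)*(z - 3)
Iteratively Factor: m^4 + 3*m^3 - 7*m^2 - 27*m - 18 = (m - 3)*(m^3 + 6*m^2 + 11*m + 6) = (m - 3)*(m + 2)*(m^2 + 4*m + 3) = (m - 3)*(m + 2)*(m + 3)*(m + 1)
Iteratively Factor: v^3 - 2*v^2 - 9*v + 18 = (v + 3)*(v^2 - 5*v + 6) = (v - 2)*(v + 3)*(v - 3)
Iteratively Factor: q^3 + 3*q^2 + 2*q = (q + 2)*(q^2 + q) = (q + 1)*(q + 2)*(q)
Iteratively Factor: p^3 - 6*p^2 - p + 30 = (p + 2)*(p^2 - 8*p + 15) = (p - 5)*(p + 2)*(p - 3)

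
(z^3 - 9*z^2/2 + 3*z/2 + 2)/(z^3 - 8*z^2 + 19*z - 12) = (z + 1/2)/(z - 3)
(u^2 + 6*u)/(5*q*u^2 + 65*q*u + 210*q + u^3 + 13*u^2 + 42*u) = u/(5*q*u + 35*q + u^2 + 7*u)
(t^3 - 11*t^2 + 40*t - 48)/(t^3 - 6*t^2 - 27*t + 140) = (t^2 - 7*t + 12)/(t^2 - 2*t - 35)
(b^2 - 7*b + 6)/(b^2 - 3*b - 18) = (b - 1)/(b + 3)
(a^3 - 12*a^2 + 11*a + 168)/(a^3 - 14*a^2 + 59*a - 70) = (a^2 - 5*a - 24)/(a^2 - 7*a + 10)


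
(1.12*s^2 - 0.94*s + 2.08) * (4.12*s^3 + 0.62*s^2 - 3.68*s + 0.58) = 4.6144*s^5 - 3.1784*s^4 + 3.8652*s^3 + 5.3984*s^2 - 8.1996*s + 1.2064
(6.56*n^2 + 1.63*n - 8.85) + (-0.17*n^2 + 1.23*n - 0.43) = 6.39*n^2 + 2.86*n - 9.28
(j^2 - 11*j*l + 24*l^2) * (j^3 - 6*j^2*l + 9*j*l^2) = j^5 - 17*j^4*l + 99*j^3*l^2 - 243*j^2*l^3 + 216*j*l^4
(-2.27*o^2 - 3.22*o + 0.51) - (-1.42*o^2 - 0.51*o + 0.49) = -0.85*o^2 - 2.71*o + 0.02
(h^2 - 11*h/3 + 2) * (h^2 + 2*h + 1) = h^4 - 5*h^3/3 - 13*h^2/3 + h/3 + 2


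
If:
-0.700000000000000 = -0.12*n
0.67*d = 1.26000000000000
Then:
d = 1.88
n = 5.83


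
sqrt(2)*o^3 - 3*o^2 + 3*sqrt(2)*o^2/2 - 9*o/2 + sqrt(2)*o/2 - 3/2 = (o + 1)*(o - 3*sqrt(2)/2)*(sqrt(2)*o + sqrt(2)/2)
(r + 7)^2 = r^2 + 14*r + 49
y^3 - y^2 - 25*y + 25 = (y - 5)*(y - 1)*(y + 5)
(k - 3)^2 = k^2 - 6*k + 9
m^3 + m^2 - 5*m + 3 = (m - 1)^2*(m + 3)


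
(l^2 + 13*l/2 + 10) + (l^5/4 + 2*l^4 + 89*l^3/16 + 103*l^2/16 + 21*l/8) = l^5/4 + 2*l^4 + 89*l^3/16 + 119*l^2/16 + 73*l/8 + 10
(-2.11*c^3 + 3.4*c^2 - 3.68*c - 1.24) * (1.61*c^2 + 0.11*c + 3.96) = -3.3971*c^5 + 5.2419*c^4 - 13.9064*c^3 + 11.0628*c^2 - 14.7092*c - 4.9104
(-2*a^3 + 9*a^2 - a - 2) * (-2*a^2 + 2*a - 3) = 4*a^5 - 22*a^4 + 26*a^3 - 25*a^2 - a + 6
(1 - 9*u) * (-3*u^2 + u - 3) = 27*u^3 - 12*u^2 + 28*u - 3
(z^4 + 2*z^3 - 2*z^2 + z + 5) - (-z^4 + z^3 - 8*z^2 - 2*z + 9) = 2*z^4 + z^3 + 6*z^2 + 3*z - 4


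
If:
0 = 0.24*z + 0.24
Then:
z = -1.00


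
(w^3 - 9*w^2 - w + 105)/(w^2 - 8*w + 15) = (w^2 - 4*w - 21)/(w - 3)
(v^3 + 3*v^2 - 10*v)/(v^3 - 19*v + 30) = v/(v - 3)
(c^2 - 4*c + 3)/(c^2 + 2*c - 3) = (c - 3)/(c + 3)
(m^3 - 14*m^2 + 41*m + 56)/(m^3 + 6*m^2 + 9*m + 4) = (m^2 - 15*m + 56)/(m^2 + 5*m + 4)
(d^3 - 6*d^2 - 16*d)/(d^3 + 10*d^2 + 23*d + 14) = d*(d - 8)/(d^2 + 8*d + 7)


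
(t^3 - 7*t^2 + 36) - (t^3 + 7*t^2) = 36 - 14*t^2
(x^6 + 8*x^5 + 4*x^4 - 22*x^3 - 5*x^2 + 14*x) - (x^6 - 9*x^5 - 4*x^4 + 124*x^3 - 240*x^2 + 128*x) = 17*x^5 + 8*x^4 - 146*x^3 + 235*x^2 - 114*x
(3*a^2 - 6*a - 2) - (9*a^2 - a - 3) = -6*a^2 - 5*a + 1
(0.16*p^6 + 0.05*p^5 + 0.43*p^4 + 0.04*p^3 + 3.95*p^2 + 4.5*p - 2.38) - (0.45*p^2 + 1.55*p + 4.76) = 0.16*p^6 + 0.05*p^5 + 0.43*p^4 + 0.04*p^3 + 3.5*p^2 + 2.95*p - 7.14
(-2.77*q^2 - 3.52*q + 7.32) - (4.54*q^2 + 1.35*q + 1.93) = -7.31*q^2 - 4.87*q + 5.39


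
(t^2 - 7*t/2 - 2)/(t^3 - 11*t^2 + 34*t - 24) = (t + 1/2)/(t^2 - 7*t + 6)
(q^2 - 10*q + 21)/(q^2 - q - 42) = (q - 3)/(q + 6)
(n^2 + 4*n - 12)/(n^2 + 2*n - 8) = (n + 6)/(n + 4)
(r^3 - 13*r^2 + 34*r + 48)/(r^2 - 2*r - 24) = (r^2 - 7*r - 8)/(r + 4)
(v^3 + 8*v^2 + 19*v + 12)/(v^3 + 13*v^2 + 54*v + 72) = (v + 1)/(v + 6)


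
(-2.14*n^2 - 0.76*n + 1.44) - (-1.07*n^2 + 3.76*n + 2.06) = -1.07*n^2 - 4.52*n - 0.62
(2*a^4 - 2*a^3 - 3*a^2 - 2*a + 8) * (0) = 0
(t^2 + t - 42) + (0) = t^2 + t - 42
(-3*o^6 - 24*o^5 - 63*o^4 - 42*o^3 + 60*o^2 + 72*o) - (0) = -3*o^6 - 24*o^5 - 63*o^4 - 42*o^3 + 60*o^2 + 72*o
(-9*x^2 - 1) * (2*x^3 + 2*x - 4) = -18*x^5 - 20*x^3 + 36*x^2 - 2*x + 4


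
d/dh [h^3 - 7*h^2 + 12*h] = 3*h^2 - 14*h + 12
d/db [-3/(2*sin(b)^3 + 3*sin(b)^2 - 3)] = 18*(sin(b) + 1)*sin(b)*cos(b)/(2*sin(b)^3 + 3*sin(b)^2 - 3)^2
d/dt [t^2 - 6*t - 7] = 2*t - 6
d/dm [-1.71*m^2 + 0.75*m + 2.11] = 0.75 - 3.42*m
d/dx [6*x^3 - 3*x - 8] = 18*x^2 - 3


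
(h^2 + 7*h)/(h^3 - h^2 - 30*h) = (h + 7)/(h^2 - h - 30)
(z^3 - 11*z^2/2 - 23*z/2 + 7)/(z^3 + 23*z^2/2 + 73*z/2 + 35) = (2*z^2 - 15*z + 7)/(2*z^2 + 19*z + 35)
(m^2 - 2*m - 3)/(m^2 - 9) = (m + 1)/(m + 3)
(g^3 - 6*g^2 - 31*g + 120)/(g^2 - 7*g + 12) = (g^2 - 3*g - 40)/(g - 4)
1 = 1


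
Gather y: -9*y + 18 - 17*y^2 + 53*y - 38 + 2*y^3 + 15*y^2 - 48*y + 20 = 2*y^3 - 2*y^2 - 4*y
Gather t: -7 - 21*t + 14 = 7 - 21*t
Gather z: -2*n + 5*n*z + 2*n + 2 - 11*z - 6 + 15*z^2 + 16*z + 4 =15*z^2 + z*(5*n + 5)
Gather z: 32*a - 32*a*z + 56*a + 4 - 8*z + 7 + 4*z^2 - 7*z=88*a + 4*z^2 + z*(-32*a - 15) + 11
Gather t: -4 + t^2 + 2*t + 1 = t^2 + 2*t - 3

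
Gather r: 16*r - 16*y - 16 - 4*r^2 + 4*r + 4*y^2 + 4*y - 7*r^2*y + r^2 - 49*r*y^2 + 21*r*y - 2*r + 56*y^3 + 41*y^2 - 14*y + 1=r^2*(-7*y - 3) + r*(-49*y^2 + 21*y + 18) + 56*y^3 + 45*y^2 - 26*y - 15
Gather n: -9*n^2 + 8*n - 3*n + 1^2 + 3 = -9*n^2 + 5*n + 4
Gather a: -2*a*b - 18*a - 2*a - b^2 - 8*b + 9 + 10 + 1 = a*(-2*b - 20) - b^2 - 8*b + 20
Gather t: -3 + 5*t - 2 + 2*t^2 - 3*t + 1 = 2*t^2 + 2*t - 4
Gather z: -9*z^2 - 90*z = -9*z^2 - 90*z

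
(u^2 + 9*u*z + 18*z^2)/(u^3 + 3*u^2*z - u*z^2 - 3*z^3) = (-u - 6*z)/(-u^2 + z^2)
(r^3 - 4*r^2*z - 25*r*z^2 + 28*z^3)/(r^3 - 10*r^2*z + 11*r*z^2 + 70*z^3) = (-r^2 - 3*r*z + 4*z^2)/(-r^2 + 3*r*z + 10*z^2)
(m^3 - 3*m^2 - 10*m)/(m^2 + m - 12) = m*(m^2 - 3*m - 10)/(m^2 + m - 12)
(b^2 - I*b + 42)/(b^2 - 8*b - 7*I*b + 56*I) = (b + 6*I)/(b - 8)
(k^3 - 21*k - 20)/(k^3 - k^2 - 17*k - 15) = (k + 4)/(k + 3)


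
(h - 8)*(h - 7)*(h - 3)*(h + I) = h^4 - 18*h^3 + I*h^3 + 101*h^2 - 18*I*h^2 - 168*h + 101*I*h - 168*I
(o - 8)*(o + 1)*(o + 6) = o^3 - o^2 - 50*o - 48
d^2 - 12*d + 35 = (d - 7)*(d - 5)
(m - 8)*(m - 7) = m^2 - 15*m + 56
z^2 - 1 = (z - 1)*(z + 1)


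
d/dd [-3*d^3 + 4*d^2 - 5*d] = -9*d^2 + 8*d - 5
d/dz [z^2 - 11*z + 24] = 2*z - 11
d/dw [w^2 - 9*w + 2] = 2*w - 9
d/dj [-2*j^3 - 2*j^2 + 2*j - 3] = -6*j^2 - 4*j + 2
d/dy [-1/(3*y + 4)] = 3/(3*y + 4)^2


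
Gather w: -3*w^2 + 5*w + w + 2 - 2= -3*w^2 + 6*w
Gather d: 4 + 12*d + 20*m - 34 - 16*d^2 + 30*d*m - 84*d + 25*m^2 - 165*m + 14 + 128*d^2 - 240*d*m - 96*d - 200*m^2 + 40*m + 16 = 112*d^2 + d*(-210*m - 168) - 175*m^2 - 105*m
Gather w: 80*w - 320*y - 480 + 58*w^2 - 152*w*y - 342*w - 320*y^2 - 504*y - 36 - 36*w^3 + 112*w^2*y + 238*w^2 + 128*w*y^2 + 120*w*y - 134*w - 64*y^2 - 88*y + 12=-36*w^3 + w^2*(112*y + 296) + w*(128*y^2 - 32*y - 396) - 384*y^2 - 912*y - 504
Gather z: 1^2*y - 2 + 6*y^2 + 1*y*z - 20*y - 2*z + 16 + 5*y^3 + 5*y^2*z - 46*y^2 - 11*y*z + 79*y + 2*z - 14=5*y^3 - 40*y^2 + 60*y + z*(5*y^2 - 10*y)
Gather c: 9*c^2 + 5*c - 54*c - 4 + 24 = 9*c^2 - 49*c + 20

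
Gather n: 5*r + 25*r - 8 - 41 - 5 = 30*r - 54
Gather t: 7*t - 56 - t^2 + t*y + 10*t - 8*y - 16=-t^2 + t*(y + 17) - 8*y - 72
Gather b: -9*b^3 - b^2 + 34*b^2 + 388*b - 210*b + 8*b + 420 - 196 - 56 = -9*b^3 + 33*b^2 + 186*b + 168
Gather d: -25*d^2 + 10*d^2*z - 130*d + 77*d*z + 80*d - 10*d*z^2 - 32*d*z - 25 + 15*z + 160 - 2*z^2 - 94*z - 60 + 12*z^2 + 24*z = d^2*(10*z - 25) + d*(-10*z^2 + 45*z - 50) + 10*z^2 - 55*z + 75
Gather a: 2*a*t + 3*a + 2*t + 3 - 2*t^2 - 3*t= a*(2*t + 3) - 2*t^2 - t + 3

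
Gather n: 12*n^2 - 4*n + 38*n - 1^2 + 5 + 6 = 12*n^2 + 34*n + 10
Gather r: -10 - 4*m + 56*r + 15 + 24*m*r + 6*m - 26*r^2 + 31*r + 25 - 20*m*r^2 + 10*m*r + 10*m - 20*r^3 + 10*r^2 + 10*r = 12*m - 20*r^3 + r^2*(-20*m - 16) + r*(34*m + 97) + 30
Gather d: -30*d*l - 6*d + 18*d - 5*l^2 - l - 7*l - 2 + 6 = d*(12 - 30*l) - 5*l^2 - 8*l + 4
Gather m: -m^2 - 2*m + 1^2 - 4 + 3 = -m^2 - 2*m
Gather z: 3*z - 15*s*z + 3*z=z*(6 - 15*s)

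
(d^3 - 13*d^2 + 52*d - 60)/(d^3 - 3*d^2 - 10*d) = (d^2 - 8*d + 12)/(d*(d + 2))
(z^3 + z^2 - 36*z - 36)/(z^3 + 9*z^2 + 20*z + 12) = (z - 6)/(z + 2)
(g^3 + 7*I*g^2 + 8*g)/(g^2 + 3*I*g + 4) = g*(g + 8*I)/(g + 4*I)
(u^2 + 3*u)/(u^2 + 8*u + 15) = u/(u + 5)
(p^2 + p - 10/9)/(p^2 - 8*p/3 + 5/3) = (9*p^2 + 9*p - 10)/(3*(3*p^2 - 8*p + 5))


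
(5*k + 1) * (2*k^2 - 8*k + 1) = 10*k^3 - 38*k^2 - 3*k + 1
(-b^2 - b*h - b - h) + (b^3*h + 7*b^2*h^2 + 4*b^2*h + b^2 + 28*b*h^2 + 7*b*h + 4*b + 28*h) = b^3*h + 7*b^2*h^2 + 4*b^2*h + 28*b*h^2 + 6*b*h + 3*b + 27*h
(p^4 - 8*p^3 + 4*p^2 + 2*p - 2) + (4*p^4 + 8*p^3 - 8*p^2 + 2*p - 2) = 5*p^4 - 4*p^2 + 4*p - 4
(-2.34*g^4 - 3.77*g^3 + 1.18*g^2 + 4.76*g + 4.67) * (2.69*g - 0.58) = -6.2946*g^5 - 8.7841*g^4 + 5.3608*g^3 + 12.12*g^2 + 9.8015*g - 2.7086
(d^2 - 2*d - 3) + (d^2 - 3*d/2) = 2*d^2 - 7*d/2 - 3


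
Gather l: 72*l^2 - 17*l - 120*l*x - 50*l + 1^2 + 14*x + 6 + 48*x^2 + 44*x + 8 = 72*l^2 + l*(-120*x - 67) + 48*x^2 + 58*x + 15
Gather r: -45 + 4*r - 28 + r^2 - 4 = r^2 + 4*r - 77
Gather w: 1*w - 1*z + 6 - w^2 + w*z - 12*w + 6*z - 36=-w^2 + w*(z - 11) + 5*z - 30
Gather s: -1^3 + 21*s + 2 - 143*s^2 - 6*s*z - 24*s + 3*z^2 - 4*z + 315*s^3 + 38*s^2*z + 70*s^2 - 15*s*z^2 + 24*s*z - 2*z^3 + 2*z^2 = 315*s^3 + s^2*(38*z - 73) + s*(-15*z^2 + 18*z - 3) - 2*z^3 + 5*z^2 - 4*z + 1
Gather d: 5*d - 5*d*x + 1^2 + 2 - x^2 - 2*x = d*(5 - 5*x) - x^2 - 2*x + 3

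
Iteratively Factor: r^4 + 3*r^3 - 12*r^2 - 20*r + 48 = (r + 3)*(r^3 - 12*r + 16) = (r - 2)*(r + 3)*(r^2 + 2*r - 8) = (r - 2)*(r + 3)*(r + 4)*(r - 2)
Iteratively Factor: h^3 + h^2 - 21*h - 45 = (h + 3)*(h^2 - 2*h - 15) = (h - 5)*(h + 3)*(h + 3)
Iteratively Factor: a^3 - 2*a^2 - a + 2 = (a - 1)*(a^2 - a - 2) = (a - 2)*(a - 1)*(a + 1)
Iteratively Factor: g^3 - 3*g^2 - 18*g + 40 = (g - 2)*(g^2 - g - 20) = (g - 5)*(g - 2)*(g + 4)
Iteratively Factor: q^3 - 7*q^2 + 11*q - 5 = (q - 1)*(q^2 - 6*q + 5) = (q - 5)*(q - 1)*(q - 1)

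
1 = 1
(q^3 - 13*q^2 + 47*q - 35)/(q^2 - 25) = (q^2 - 8*q + 7)/(q + 5)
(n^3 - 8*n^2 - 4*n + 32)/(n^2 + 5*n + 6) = (n^2 - 10*n + 16)/(n + 3)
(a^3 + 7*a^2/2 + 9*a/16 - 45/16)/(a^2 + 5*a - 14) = (16*a^3 + 56*a^2 + 9*a - 45)/(16*(a^2 + 5*a - 14))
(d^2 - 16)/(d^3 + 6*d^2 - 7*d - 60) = (d - 4)/(d^2 + 2*d - 15)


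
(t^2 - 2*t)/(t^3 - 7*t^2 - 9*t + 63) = t*(t - 2)/(t^3 - 7*t^2 - 9*t + 63)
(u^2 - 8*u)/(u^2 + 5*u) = (u - 8)/(u + 5)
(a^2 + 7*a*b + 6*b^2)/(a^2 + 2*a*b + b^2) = (a + 6*b)/(a + b)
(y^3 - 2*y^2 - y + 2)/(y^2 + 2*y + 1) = (y^2 - 3*y + 2)/(y + 1)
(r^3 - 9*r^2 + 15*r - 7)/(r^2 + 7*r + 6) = (r^3 - 9*r^2 + 15*r - 7)/(r^2 + 7*r + 6)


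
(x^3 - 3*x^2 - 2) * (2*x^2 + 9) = 2*x^5 - 6*x^4 + 9*x^3 - 31*x^2 - 18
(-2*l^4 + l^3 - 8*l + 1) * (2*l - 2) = -4*l^5 + 6*l^4 - 2*l^3 - 16*l^2 + 18*l - 2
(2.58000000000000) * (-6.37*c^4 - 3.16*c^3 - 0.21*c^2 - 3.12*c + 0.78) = -16.4346*c^4 - 8.1528*c^3 - 0.5418*c^2 - 8.0496*c + 2.0124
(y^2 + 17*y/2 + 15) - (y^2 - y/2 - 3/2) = 9*y + 33/2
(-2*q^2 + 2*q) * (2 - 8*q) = 16*q^3 - 20*q^2 + 4*q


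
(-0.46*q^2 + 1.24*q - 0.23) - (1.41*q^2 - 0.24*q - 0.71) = -1.87*q^2 + 1.48*q + 0.48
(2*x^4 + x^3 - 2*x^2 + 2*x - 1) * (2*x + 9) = 4*x^5 + 20*x^4 + 5*x^3 - 14*x^2 + 16*x - 9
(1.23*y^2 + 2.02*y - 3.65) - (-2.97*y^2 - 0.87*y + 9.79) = 4.2*y^2 + 2.89*y - 13.44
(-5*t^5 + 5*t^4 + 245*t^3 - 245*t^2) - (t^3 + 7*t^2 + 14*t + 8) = -5*t^5 + 5*t^4 + 244*t^3 - 252*t^2 - 14*t - 8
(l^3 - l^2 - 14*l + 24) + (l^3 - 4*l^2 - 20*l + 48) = 2*l^3 - 5*l^2 - 34*l + 72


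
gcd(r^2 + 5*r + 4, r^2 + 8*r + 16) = r + 4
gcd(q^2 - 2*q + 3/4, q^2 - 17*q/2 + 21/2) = q - 3/2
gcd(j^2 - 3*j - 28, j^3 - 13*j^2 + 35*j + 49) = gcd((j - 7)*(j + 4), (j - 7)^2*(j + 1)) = j - 7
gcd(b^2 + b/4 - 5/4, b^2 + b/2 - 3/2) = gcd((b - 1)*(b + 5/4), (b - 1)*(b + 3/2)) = b - 1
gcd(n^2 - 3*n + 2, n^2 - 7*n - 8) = 1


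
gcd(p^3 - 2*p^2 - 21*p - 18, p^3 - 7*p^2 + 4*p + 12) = p^2 - 5*p - 6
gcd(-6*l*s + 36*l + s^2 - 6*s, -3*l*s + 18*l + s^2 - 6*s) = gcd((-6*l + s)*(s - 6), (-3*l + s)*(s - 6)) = s - 6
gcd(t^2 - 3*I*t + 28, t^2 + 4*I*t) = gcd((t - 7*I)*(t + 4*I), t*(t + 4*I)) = t + 4*I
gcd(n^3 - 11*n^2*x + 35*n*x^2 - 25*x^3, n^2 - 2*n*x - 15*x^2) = -n + 5*x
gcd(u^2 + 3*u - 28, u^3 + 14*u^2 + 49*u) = u + 7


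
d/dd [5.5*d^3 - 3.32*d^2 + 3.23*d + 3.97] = 16.5*d^2 - 6.64*d + 3.23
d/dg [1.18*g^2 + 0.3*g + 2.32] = 2.36*g + 0.3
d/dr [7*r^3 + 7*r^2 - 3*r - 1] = 21*r^2 + 14*r - 3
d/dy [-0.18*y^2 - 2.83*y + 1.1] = -0.36*y - 2.83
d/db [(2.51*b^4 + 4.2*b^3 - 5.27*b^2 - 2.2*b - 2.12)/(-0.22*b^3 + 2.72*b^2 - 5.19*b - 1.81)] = (-0.5522*b^6 + 13.6544*b^5 - 28.8161*b^4 - 62.7364*b^3 + 9.13009999999999*b^2 + 30.6102*b - 7.0208)/(0.0484*b^6 - 1.1968*b^5 + 9.682*b^4 - 27.4372*b^3 + 17.0897*b^2 + 18.7878*b + 3.2761)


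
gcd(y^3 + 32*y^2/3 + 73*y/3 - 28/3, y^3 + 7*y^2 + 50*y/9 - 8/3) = y - 1/3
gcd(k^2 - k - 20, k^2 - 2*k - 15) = k - 5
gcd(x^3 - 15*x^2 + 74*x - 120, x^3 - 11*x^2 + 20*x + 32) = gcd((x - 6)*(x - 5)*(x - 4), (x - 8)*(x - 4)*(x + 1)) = x - 4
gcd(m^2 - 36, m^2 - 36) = m^2 - 36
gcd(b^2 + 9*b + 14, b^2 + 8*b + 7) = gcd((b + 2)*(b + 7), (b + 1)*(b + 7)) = b + 7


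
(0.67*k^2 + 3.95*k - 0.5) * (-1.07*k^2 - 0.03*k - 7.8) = -0.7169*k^4 - 4.2466*k^3 - 4.8095*k^2 - 30.795*k + 3.9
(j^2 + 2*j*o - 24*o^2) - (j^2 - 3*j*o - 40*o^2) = 5*j*o + 16*o^2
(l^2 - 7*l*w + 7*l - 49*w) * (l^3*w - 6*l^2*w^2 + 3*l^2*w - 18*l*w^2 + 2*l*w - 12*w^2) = l^5*w - 13*l^4*w^2 + 10*l^4*w + 42*l^3*w^3 - 130*l^3*w^2 + 23*l^3*w + 420*l^2*w^3 - 299*l^2*w^2 + 14*l^2*w + 966*l*w^3 - 182*l*w^2 + 588*w^3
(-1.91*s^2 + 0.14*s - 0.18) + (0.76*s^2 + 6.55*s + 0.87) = -1.15*s^2 + 6.69*s + 0.69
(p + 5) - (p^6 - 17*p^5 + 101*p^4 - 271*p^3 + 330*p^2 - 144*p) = -p^6 + 17*p^5 - 101*p^4 + 271*p^3 - 330*p^2 + 145*p + 5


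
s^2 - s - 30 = (s - 6)*(s + 5)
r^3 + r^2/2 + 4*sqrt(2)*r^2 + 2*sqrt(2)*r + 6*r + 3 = (r + 1/2)*(r + sqrt(2))*(r + 3*sqrt(2))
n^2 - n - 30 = (n - 6)*(n + 5)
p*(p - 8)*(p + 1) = p^3 - 7*p^2 - 8*p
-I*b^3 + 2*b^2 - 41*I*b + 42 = (b - 6*I)*(b + 7*I)*(-I*b + 1)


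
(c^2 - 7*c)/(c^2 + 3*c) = (c - 7)/(c + 3)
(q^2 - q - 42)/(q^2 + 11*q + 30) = (q - 7)/(q + 5)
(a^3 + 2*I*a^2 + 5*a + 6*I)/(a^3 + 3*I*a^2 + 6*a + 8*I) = (a + 3*I)/(a + 4*I)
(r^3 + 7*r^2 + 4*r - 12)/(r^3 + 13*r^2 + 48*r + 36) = (r^2 + r - 2)/(r^2 + 7*r + 6)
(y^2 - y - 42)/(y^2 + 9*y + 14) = (y^2 - y - 42)/(y^2 + 9*y + 14)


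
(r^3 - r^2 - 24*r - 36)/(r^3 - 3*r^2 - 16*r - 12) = (r + 3)/(r + 1)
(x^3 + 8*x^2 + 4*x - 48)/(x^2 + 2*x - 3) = (x^3 + 8*x^2 + 4*x - 48)/(x^2 + 2*x - 3)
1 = 1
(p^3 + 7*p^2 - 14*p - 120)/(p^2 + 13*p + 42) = (p^2 + p - 20)/(p + 7)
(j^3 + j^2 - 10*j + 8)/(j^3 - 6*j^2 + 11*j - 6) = (j + 4)/(j - 3)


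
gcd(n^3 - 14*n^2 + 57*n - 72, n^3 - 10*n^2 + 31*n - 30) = n - 3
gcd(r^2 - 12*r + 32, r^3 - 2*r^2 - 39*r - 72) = r - 8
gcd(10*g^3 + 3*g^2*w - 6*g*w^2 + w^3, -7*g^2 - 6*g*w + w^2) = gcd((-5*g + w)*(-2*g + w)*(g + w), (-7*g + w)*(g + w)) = g + w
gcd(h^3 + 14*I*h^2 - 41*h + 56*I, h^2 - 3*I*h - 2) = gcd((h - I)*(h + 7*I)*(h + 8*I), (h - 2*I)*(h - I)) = h - I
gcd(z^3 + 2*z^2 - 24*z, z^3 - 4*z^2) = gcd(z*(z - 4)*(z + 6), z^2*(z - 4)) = z^2 - 4*z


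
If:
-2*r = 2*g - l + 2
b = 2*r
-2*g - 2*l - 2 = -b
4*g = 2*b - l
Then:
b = -2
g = -2/3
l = -4/3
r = -1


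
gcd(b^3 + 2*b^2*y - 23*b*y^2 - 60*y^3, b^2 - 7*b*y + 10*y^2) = -b + 5*y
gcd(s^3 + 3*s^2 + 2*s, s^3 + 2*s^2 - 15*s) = s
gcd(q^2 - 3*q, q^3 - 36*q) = q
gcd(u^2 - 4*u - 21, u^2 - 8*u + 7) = u - 7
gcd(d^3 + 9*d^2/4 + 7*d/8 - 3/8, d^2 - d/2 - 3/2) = d + 1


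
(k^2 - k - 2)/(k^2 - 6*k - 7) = (k - 2)/(k - 7)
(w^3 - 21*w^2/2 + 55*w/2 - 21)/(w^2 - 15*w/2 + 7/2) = (2*w^2 - 7*w + 6)/(2*w - 1)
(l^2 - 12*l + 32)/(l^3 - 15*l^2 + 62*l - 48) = (l - 4)/(l^2 - 7*l + 6)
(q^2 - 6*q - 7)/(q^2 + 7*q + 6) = (q - 7)/(q + 6)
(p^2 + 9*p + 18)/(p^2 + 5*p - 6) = (p + 3)/(p - 1)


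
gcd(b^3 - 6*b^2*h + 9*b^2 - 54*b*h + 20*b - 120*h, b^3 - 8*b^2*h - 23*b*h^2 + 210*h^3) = b - 6*h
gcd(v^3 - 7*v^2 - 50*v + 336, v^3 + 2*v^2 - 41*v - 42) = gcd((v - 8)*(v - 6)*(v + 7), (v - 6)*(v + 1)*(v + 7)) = v^2 + v - 42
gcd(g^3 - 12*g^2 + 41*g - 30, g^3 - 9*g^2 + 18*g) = g - 6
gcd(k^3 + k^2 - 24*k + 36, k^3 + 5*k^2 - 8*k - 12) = k^2 + 4*k - 12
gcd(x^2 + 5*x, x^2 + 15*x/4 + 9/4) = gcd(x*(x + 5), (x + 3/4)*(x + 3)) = 1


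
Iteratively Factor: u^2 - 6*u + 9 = (u - 3)*(u - 3)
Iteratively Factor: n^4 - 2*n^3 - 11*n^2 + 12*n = (n - 1)*(n^3 - n^2 - 12*n) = n*(n - 1)*(n^2 - n - 12) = n*(n - 1)*(n + 3)*(n - 4)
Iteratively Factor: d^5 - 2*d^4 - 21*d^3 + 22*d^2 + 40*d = (d + 1)*(d^4 - 3*d^3 - 18*d^2 + 40*d) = d*(d + 1)*(d^3 - 3*d^2 - 18*d + 40) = d*(d + 1)*(d + 4)*(d^2 - 7*d + 10) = d*(d - 2)*(d + 1)*(d + 4)*(d - 5)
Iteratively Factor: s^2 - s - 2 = (s - 2)*(s + 1)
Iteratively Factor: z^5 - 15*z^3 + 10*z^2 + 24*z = (z - 3)*(z^4 + 3*z^3 - 6*z^2 - 8*z) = (z - 3)*(z + 4)*(z^3 - z^2 - 2*z) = z*(z - 3)*(z + 4)*(z^2 - z - 2) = z*(z - 3)*(z - 2)*(z + 4)*(z + 1)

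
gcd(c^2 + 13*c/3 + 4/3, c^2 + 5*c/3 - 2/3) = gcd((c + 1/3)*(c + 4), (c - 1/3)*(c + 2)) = 1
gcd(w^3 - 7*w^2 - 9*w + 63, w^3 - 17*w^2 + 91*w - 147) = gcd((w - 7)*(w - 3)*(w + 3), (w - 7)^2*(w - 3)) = w^2 - 10*w + 21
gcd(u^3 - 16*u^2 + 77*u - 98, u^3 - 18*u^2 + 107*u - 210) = u - 7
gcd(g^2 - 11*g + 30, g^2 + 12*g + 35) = 1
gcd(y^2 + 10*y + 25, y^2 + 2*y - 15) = y + 5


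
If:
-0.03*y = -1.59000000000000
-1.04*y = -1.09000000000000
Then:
No Solution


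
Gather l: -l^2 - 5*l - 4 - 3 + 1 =-l^2 - 5*l - 6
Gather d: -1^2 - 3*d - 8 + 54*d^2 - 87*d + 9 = 54*d^2 - 90*d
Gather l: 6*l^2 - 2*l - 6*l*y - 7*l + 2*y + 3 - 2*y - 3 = 6*l^2 + l*(-6*y - 9)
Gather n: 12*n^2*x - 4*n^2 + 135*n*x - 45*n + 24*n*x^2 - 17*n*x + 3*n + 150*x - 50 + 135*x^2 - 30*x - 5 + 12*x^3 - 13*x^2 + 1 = n^2*(12*x - 4) + n*(24*x^2 + 118*x - 42) + 12*x^3 + 122*x^2 + 120*x - 54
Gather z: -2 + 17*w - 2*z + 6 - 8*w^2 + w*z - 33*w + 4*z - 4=-8*w^2 - 16*w + z*(w + 2)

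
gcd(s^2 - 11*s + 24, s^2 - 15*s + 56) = s - 8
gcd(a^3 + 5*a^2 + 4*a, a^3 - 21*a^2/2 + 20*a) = a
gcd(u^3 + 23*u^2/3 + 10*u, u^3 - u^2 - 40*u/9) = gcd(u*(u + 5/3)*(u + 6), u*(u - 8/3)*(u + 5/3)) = u^2 + 5*u/3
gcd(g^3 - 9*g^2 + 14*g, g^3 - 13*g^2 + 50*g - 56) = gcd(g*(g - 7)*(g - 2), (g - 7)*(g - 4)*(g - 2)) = g^2 - 9*g + 14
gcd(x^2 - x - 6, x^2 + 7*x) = 1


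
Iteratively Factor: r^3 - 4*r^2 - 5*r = (r + 1)*(r^2 - 5*r) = (r - 5)*(r + 1)*(r)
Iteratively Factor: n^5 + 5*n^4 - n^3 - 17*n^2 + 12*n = (n - 1)*(n^4 + 6*n^3 + 5*n^2 - 12*n) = n*(n - 1)*(n^3 + 6*n^2 + 5*n - 12) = n*(n - 1)^2*(n^2 + 7*n + 12) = n*(n - 1)^2*(n + 3)*(n + 4)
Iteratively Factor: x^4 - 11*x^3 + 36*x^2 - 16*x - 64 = (x - 4)*(x^3 - 7*x^2 + 8*x + 16) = (x - 4)^2*(x^2 - 3*x - 4) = (x - 4)^3*(x + 1)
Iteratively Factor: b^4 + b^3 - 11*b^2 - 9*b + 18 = (b - 1)*(b^3 + 2*b^2 - 9*b - 18) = (b - 1)*(b + 2)*(b^2 - 9) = (b - 3)*(b - 1)*(b + 2)*(b + 3)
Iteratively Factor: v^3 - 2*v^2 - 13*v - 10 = (v + 1)*(v^2 - 3*v - 10) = (v - 5)*(v + 1)*(v + 2)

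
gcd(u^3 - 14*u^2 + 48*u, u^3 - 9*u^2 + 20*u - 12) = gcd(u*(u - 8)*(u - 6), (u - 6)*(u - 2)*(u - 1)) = u - 6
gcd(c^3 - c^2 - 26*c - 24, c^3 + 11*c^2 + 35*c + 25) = c + 1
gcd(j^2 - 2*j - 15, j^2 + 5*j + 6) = j + 3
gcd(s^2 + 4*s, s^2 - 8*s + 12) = 1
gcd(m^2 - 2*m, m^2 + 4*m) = m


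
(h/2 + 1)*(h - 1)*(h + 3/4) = h^3/2 + 7*h^2/8 - 5*h/8 - 3/4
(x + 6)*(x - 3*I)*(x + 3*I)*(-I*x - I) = -I*x^4 - 7*I*x^3 - 15*I*x^2 - 63*I*x - 54*I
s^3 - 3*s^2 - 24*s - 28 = (s - 7)*(s + 2)^2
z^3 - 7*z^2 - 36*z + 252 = (z - 7)*(z - 6)*(z + 6)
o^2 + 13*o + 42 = (o + 6)*(o + 7)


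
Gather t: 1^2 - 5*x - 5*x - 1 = -10*x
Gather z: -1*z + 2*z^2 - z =2*z^2 - 2*z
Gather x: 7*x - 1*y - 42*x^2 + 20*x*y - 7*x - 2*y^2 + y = -42*x^2 + 20*x*y - 2*y^2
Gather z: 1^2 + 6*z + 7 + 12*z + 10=18*z + 18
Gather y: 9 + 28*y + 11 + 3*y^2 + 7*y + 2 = 3*y^2 + 35*y + 22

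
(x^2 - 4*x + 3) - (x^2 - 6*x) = 2*x + 3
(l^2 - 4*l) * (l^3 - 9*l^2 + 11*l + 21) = l^5 - 13*l^4 + 47*l^3 - 23*l^2 - 84*l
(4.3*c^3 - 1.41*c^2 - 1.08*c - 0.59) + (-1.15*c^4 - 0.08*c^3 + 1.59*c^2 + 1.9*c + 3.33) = -1.15*c^4 + 4.22*c^3 + 0.18*c^2 + 0.82*c + 2.74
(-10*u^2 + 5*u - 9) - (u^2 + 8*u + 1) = -11*u^2 - 3*u - 10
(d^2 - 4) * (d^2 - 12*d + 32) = d^4 - 12*d^3 + 28*d^2 + 48*d - 128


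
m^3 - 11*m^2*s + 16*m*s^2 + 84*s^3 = (m - 7*s)*(m - 6*s)*(m + 2*s)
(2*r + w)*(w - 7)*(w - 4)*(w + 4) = 2*r*w^3 - 14*r*w^2 - 32*r*w + 224*r + w^4 - 7*w^3 - 16*w^2 + 112*w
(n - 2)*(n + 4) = n^2 + 2*n - 8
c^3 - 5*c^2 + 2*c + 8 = (c - 4)*(c - 2)*(c + 1)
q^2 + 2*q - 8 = (q - 2)*(q + 4)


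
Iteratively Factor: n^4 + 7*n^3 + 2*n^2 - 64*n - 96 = (n - 3)*(n^3 + 10*n^2 + 32*n + 32) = (n - 3)*(n + 2)*(n^2 + 8*n + 16) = (n - 3)*(n + 2)*(n + 4)*(n + 4)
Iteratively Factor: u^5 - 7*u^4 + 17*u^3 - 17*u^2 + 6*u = (u - 3)*(u^4 - 4*u^3 + 5*u^2 - 2*u) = (u - 3)*(u - 1)*(u^3 - 3*u^2 + 2*u) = (u - 3)*(u - 1)^2*(u^2 - 2*u) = (u - 3)*(u - 2)*(u - 1)^2*(u)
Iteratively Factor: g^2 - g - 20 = (g + 4)*(g - 5)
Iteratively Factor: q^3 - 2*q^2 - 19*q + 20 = (q - 5)*(q^2 + 3*q - 4) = (q - 5)*(q + 4)*(q - 1)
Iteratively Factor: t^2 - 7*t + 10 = (t - 2)*(t - 5)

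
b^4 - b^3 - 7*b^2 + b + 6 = (b - 3)*(b - 1)*(b + 1)*(b + 2)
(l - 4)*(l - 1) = l^2 - 5*l + 4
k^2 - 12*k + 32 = (k - 8)*(k - 4)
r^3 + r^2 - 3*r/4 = r*(r - 1/2)*(r + 3/2)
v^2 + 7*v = v*(v + 7)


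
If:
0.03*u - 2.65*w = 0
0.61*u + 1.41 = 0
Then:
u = -2.31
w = -0.03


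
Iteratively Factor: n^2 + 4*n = (n + 4)*(n)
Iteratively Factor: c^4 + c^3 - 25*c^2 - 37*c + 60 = (c + 3)*(c^3 - 2*c^2 - 19*c + 20) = (c - 5)*(c + 3)*(c^2 + 3*c - 4) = (c - 5)*(c - 1)*(c + 3)*(c + 4)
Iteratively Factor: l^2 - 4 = (l + 2)*(l - 2)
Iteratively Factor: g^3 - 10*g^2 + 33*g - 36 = (g - 3)*(g^2 - 7*g + 12) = (g - 4)*(g - 3)*(g - 3)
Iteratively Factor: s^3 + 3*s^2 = (s)*(s^2 + 3*s) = s*(s + 3)*(s)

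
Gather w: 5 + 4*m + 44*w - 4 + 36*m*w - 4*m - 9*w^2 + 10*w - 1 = -9*w^2 + w*(36*m + 54)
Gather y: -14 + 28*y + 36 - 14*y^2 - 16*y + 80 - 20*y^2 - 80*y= -34*y^2 - 68*y + 102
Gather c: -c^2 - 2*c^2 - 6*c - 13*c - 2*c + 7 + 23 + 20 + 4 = -3*c^2 - 21*c + 54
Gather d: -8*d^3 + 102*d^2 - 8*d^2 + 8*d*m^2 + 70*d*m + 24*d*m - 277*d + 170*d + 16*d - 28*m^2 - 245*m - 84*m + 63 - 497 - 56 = -8*d^3 + 94*d^2 + d*(8*m^2 + 94*m - 91) - 28*m^2 - 329*m - 490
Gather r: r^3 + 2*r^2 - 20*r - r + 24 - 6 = r^3 + 2*r^2 - 21*r + 18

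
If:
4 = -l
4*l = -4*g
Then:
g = 4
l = -4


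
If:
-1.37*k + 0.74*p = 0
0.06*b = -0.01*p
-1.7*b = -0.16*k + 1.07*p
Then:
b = 0.00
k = 0.00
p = 0.00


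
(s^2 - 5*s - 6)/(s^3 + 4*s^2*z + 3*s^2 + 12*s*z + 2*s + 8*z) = (s - 6)/(s^2 + 4*s*z + 2*s + 8*z)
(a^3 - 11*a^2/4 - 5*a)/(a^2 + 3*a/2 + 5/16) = 4*a*(a - 4)/(4*a + 1)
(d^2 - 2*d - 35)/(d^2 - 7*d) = (d + 5)/d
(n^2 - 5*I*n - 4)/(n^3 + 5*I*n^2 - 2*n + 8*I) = (n - 4*I)/(n^2 + 6*I*n - 8)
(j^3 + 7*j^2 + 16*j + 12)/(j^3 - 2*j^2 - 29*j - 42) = (j + 2)/(j - 7)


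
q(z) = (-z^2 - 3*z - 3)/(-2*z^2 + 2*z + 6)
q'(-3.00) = -0.04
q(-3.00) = 0.17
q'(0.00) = -0.33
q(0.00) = -0.50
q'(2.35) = -945.85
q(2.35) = 45.14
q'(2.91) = -5.71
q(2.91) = 3.95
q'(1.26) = -1.92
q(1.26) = -1.57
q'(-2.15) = 0.05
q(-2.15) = 0.16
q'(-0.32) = -0.19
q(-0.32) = -0.42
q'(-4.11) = -0.04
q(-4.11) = 0.21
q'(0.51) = -0.62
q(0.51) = -0.74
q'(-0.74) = 0.12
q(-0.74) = -0.39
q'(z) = (-2*z - 3)/(-2*z^2 + 2*z + 6) + (4*z - 2)*(-z^2 - 3*z - 3)/(-2*z^2 + 2*z + 6)^2 = (-2*z^2 - 6*z - 3)/(z^4 - 2*z^3 - 5*z^2 + 6*z + 9)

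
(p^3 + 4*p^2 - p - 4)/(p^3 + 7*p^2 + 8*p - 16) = (p + 1)/(p + 4)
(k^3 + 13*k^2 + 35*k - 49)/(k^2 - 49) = (k^2 + 6*k - 7)/(k - 7)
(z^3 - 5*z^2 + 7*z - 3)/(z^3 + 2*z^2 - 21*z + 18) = (z - 1)/(z + 6)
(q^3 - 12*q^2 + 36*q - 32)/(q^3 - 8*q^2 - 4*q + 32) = (q - 2)/(q + 2)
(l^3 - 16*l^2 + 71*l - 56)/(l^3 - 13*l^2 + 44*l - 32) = (l - 7)/(l - 4)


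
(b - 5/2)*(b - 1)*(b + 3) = b^3 - b^2/2 - 8*b + 15/2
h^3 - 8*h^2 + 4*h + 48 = (h - 6)*(h - 4)*(h + 2)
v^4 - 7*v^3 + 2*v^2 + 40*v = v*(v - 5)*(v - 4)*(v + 2)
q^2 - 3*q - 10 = (q - 5)*(q + 2)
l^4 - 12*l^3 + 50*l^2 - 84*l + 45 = (l - 5)*(l - 3)^2*(l - 1)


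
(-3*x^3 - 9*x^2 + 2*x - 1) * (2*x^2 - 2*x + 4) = -6*x^5 - 12*x^4 + 10*x^3 - 42*x^2 + 10*x - 4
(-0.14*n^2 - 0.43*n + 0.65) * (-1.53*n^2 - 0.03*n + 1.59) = 0.2142*n^4 + 0.6621*n^3 - 1.2042*n^2 - 0.7032*n + 1.0335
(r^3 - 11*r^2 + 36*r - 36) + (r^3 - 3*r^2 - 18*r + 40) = 2*r^3 - 14*r^2 + 18*r + 4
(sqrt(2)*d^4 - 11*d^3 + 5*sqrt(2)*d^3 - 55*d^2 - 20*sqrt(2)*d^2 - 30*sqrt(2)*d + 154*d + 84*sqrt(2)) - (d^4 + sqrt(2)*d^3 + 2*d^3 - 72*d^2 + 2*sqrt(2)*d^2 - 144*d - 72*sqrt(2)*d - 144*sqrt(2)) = -d^4 + sqrt(2)*d^4 - 13*d^3 + 4*sqrt(2)*d^3 - 22*sqrt(2)*d^2 + 17*d^2 + 42*sqrt(2)*d + 298*d + 228*sqrt(2)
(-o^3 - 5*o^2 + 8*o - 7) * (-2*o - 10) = 2*o^4 + 20*o^3 + 34*o^2 - 66*o + 70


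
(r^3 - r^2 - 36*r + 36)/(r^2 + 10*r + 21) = (r^3 - r^2 - 36*r + 36)/(r^2 + 10*r + 21)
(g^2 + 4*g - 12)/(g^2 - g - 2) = (g + 6)/(g + 1)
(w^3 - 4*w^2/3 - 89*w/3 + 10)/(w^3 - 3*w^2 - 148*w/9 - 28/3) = 3*(3*w^2 + 14*w - 5)/(9*w^2 + 27*w + 14)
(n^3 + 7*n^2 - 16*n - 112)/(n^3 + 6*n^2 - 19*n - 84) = (n + 4)/(n + 3)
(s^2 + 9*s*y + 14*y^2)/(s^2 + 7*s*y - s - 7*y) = (s + 2*y)/(s - 1)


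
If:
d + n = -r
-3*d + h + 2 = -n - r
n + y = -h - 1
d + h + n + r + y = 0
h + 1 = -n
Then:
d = 1/2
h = 0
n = -1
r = 1/2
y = 0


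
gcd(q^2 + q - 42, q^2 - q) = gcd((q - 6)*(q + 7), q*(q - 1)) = 1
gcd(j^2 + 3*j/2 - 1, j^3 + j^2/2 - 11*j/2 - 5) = j + 2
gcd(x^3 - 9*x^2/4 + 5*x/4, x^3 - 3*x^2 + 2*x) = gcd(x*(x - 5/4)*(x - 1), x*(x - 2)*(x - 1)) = x^2 - x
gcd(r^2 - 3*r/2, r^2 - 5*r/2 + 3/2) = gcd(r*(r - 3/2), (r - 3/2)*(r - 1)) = r - 3/2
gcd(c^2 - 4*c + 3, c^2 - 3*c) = c - 3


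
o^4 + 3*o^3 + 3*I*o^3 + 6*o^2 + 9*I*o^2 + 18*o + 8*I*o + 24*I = (o + 3)*(o - 2*I)*(o + I)*(o + 4*I)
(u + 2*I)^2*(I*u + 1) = I*u^3 - 3*u^2 - 4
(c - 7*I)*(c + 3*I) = c^2 - 4*I*c + 21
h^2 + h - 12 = (h - 3)*(h + 4)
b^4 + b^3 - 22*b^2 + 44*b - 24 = (b - 2)^2*(b - 1)*(b + 6)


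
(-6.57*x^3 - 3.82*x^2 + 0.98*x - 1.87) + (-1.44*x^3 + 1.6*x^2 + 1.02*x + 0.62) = -8.01*x^3 - 2.22*x^2 + 2.0*x - 1.25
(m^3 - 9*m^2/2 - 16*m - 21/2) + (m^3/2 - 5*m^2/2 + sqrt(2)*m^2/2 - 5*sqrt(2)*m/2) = 3*m^3/2 - 7*m^2 + sqrt(2)*m^2/2 - 16*m - 5*sqrt(2)*m/2 - 21/2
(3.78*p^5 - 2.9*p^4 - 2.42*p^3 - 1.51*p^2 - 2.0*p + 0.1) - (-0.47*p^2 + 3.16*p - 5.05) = 3.78*p^5 - 2.9*p^4 - 2.42*p^3 - 1.04*p^2 - 5.16*p + 5.15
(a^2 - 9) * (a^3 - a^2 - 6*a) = a^5 - a^4 - 15*a^3 + 9*a^2 + 54*a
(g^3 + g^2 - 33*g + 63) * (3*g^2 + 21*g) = 3*g^5 + 24*g^4 - 78*g^3 - 504*g^2 + 1323*g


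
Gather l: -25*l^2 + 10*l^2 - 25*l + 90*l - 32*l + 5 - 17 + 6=-15*l^2 + 33*l - 6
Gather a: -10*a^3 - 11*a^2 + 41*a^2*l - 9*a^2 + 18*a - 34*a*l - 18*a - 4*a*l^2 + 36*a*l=-10*a^3 + a^2*(41*l - 20) + a*(-4*l^2 + 2*l)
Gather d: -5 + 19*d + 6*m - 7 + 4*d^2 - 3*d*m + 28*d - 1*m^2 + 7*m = 4*d^2 + d*(47 - 3*m) - m^2 + 13*m - 12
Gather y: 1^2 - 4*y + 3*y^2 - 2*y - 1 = 3*y^2 - 6*y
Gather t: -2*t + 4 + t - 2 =2 - t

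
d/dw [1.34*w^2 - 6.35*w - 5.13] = 2.68*w - 6.35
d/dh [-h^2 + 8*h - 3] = 8 - 2*h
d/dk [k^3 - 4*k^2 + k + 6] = 3*k^2 - 8*k + 1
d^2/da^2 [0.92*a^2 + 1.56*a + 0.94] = 1.84000000000000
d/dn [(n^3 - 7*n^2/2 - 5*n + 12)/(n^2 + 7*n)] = (n^4 + 14*n^3 - 39*n^2/2 - 24*n - 84)/(n^2*(n^2 + 14*n + 49))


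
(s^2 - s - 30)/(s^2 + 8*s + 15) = (s - 6)/(s + 3)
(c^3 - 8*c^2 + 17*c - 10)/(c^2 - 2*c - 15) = (c^2 - 3*c + 2)/(c + 3)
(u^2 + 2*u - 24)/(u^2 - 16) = (u + 6)/(u + 4)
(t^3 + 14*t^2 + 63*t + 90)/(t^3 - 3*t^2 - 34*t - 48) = (t^2 + 11*t + 30)/(t^2 - 6*t - 16)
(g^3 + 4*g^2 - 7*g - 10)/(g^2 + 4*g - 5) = (g^2 - g - 2)/(g - 1)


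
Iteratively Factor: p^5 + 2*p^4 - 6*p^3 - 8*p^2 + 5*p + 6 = (p + 1)*(p^4 + p^3 - 7*p^2 - p + 6) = (p + 1)*(p + 3)*(p^3 - 2*p^2 - p + 2) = (p - 1)*(p + 1)*(p + 3)*(p^2 - p - 2) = (p - 1)*(p + 1)^2*(p + 3)*(p - 2)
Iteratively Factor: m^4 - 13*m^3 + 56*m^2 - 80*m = (m - 4)*(m^3 - 9*m^2 + 20*m) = m*(m - 4)*(m^2 - 9*m + 20) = m*(m - 5)*(m - 4)*(m - 4)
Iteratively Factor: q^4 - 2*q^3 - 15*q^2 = (q)*(q^3 - 2*q^2 - 15*q) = q*(q - 5)*(q^2 + 3*q) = q*(q - 5)*(q + 3)*(q)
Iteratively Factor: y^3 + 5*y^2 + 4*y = (y)*(y^2 + 5*y + 4) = y*(y + 4)*(y + 1)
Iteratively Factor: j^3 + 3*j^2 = (j + 3)*(j^2) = j*(j + 3)*(j)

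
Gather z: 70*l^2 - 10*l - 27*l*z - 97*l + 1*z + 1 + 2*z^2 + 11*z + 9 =70*l^2 - 107*l + 2*z^2 + z*(12 - 27*l) + 10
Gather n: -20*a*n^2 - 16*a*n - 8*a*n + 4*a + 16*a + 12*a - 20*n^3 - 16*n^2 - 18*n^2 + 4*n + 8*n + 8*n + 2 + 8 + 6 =32*a - 20*n^3 + n^2*(-20*a - 34) + n*(20 - 24*a) + 16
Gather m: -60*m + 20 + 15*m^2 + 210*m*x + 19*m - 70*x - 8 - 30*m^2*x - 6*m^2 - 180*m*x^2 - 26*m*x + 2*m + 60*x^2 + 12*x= m^2*(9 - 30*x) + m*(-180*x^2 + 184*x - 39) + 60*x^2 - 58*x + 12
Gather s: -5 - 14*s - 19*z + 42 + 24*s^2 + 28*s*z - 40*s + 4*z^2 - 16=24*s^2 + s*(28*z - 54) + 4*z^2 - 19*z + 21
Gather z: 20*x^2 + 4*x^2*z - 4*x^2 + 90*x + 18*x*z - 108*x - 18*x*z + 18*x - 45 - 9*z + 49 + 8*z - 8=16*x^2 + z*(4*x^2 - 1) - 4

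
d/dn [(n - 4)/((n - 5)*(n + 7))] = (-n^2 + 8*n - 27)/(n^4 + 4*n^3 - 66*n^2 - 140*n + 1225)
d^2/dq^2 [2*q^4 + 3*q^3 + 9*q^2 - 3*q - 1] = 24*q^2 + 18*q + 18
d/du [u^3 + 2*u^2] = u*(3*u + 4)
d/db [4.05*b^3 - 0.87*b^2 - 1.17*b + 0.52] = 12.15*b^2 - 1.74*b - 1.17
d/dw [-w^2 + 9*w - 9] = 9 - 2*w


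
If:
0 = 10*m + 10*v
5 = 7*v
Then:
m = -5/7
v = 5/7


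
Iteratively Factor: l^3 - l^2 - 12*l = (l + 3)*(l^2 - 4*l) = l*(l + 3)*(l - 4)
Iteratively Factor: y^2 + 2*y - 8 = (y - 2)*(y + 4)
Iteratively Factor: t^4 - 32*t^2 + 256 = (t + 4)*(t^3 - 4*t^2 - 16*t + 64) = (t - 4)*(t + 4)*(t^2 - 16) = (t - 4)*(t + 4)^2*(t - 4)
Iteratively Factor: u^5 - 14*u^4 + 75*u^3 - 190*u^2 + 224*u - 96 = (u - 3)*(u^4 - 11*u^3 + 42*u^2 - 64*u + 32) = (u - 3)*(u - 2)*(u^3 - 9*u^2 + 24*u - 16) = (u - 4)*(u - 3)*(u - 2)*(u^2 - 5*u + 4) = (u - 4)*(u - 3)*(u - 2)*(u - 1)*(u - 4)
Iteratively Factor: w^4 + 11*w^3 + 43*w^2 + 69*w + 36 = (w + 1)*(w^3 + 10*w^2 + 33*w + 36) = (w + 1)*(w + 4)*(w^2 + 6*w + 9) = (w + 1)*(w + 3)*(w + 4)*(w + 3)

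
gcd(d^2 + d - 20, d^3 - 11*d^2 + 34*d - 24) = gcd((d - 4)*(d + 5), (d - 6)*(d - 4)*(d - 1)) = d - 4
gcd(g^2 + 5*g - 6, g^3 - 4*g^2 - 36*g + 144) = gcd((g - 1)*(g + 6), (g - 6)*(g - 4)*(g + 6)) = g + 6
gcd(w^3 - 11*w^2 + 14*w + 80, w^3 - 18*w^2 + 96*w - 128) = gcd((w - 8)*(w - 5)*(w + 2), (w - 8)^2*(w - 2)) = w - 8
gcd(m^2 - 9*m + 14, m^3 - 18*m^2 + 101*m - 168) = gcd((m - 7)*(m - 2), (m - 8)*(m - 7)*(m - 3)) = m - 7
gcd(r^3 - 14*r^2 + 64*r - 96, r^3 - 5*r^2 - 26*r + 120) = r^2 - 10*r + 24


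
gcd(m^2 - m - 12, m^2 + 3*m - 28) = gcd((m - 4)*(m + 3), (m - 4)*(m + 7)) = m - 4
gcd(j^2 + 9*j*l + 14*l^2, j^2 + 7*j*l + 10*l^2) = j + 2*l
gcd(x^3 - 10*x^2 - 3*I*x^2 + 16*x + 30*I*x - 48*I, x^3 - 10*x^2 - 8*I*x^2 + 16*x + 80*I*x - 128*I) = x^2 - 10*x + 16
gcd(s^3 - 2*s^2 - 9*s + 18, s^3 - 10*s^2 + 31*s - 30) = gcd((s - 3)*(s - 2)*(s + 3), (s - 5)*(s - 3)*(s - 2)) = s^2 - 5*s + 6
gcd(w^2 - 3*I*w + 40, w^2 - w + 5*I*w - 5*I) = w + 5*I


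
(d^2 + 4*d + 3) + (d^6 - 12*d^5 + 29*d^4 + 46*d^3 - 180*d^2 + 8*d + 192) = d^6 - 12*d^5 + 29*d^4 + 46*d^3 - 179*d^2 + 12*d + 195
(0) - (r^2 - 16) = 16 - r^2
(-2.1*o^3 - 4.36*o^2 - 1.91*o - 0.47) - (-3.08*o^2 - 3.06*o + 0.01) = -2.1*o^3 - 1.28*o^2 + 1.15*o - 0.48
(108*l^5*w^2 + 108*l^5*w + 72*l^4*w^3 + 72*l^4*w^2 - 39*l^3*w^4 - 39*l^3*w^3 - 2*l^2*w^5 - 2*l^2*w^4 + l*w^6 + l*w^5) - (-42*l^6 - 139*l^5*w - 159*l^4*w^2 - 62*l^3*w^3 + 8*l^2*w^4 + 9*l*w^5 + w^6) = 42*l^6 + 108*l^5*w^2 + 247*l^5*w + 72*l^4*w^3 + 231*l^4*w^2 - 39*l^3*w^4 + 23*l^3*w^3 - 2*l^2*w^5 - 10*l^2*w^4 + l*w^6 - 8*l*w^5 - w^6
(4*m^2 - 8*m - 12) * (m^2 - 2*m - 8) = 4*m^4 - 16*m^3 - 28*m^2 + 88*m + 96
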